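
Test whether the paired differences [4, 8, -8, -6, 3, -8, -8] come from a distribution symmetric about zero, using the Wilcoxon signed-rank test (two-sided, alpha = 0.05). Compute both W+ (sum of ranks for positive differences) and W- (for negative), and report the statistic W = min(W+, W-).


Step 1: Drop any zero differences (none here) and take |d_i|.
|d| = [4, 8, 8, 6, 3, 8, 8]
Step 2: Midrank |d_i| (ties get averaged ranks).
ranks: |4|->2, |8|->5.5, |8|->5.5, |6|->3, |3|->1, |8|->5.5, |8|->5.5
Step 3: Attach original signs; sum ranks with positive sign and with negative sign.
W+ = 2 + 5.5 + 1 = 8.5
W- = 5.5 + 3 + 5.5 + 5.5 = 19.5
(Check: W+ + W- = 28 should equal n(n+1)/2 = 28.)
Step 4: Test statistic W = min(W+, W-) = 8.5.
Step 5: Ties in |d|, so use the tie-corrected normal approximation.
        E[W] = n(n+1)/4 = 7*8/4 = 14.
        Tie groups: |d|=8 (t=4); sum(t^3 - t) = 60.
        Var[W] = n(n+1)(2n+1)/24 - sum(t^3-t)/48 = 840/24 - 60/48 = 33.75.
        z = (W - E[W]) / sqrt(Var[W]) = (8.5 - 14) / 5.8095 = -0.9467.
        Two-sided p = 2*Phi(z) = 0.343777.
Step 6: alpha = 0.05. fail to reject H0.

W+ = 8.5, W- = 19.5, W = min = 8.5, p = 0.343777, fail to reject H0.


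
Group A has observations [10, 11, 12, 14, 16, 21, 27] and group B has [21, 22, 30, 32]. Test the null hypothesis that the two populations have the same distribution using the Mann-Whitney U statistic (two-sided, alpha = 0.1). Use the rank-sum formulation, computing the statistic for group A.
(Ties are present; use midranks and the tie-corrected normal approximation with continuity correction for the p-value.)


Step 1: Combine and sort all 11 observations; assign midranks.
sorted (value, group): (10,X), (11,X), (12,X), (14,X), (16,X), (21,X), (21,Y), (22,Y), (27,X), (30,Y), (32,Y)
ranks: 10->1, 11->2, 12->3, 14->4, 16->5, 21->6.5, 21->6.5, 22->8, 27->9, 30->10, 32->11
Step 2: Rank sum for X: R1 = 1 + 2 + 3 + 4 + 5 + 6.5 + 9 = 30.5.
Step 3: U_X = R1 - n1(n1+1)/2 = 30.5 - 7*8/2 = 30.5 - 28 = 2.5.
       U_Y = n1*n2 - U_X = 28 - 2.5 = 25.5.
Step 4: Ties are present, so use the tie-corrected normal approximation (with continuity correction) for the p-value.
Step 5: p-value = 0.037202; compare to alpha = 0.1. reject H0.

U_X = 2.5, p = 0.037202, reject H0 at alpha = 0.1.


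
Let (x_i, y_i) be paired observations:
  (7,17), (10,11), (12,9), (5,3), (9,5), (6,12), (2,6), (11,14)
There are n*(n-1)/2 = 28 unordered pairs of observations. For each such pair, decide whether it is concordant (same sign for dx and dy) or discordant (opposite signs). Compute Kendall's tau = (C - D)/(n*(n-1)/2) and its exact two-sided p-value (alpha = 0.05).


Step 1: Enumerate the 28 unordered pairs (i,j) with i<j and classify each by sign(x_j-x_i) * sign(y_j-y_i).
  (1,2):dx=+3,dy=-6->D; (1,3):dx=+5,dy=-8->D; (1,4):dx=-2,dy=-14->C; (1,5):dx=+2,dy=-12->D
  (1,6):dx=-1,dy=-5->C; (1,7):dx=-5,dy=-11->C; (1,8):dx=+4,dy=-3->D; (2,3):dx=+2,dy=-2->D
  (2,4):dx=-5,dy=-8->C; (2,5):dx=-1,dy=-6->C; (2,6):dx=-4,dy=+1->D; (2,7):dx=-8,dy=-5->C
  (2,8):dx=+1,dy=+3->C; (3,4):dx=-7,dy=-6->C; (3,5):dx=-3,dy=-4->C; (3,6):dx=-6,dy=+3->D
  (3,7):dx=-10,dy=-3->C; (3,8):dx=-1,dy=+5->D; (4,5):dx=+4,dy=+2->C; (4,6):dx=+1,dy=+9->C
  (4,7):dx=-3,dy=+3->D; (4,8):dx=+6,dy=+11->C; (5,6):dx=-3,dy=+7->D; (5,7):dx=-7,dy=+1->D
  (5,8):dx=+2,dy=+9->C; (6,7):dx=-4,dy=-6->C; (6,8):dx=+5,dy=+2->C; (7,8):dx=+9,dy=+8->C
Step 2: C = 17, D = 11, total pairs = 28.
Step 3: tau = (C - D)/(n(n-1)/2) = (17 - 11)/28 = 0.214286.
Step 4: Exact two-sided p-value (enumerate n! = 40320 permutations of y under H0): p = 0.548413.
Step 5: alpha = 0.05. fail to reject H0.

tau_b = 0.2143 (C=17, D=11), p = 0.548413, fail to reject H0.


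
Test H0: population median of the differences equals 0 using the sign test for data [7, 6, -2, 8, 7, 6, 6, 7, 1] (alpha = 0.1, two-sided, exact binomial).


Step 1: Discard zero differences. Original n = 9; n_eff = number of nonzero differences = 9.
Nonzero differences (with sign): +7, +6, -2, +8, +7, +6, +6, +7, +1
Step 2: Count signs: positive = 8, negative = 1.
Step 3: Under H0: P(positive) = 0.5, so the number of positives S ~ Bin(9, 0.5).
Step 4: Two-sided exact p-value = sum of Bin(9,0.5) probabilities at or below the observed probability = 0.039062.
Step 5: alpha = 0.1. reject H0.

n_eff = 9, pos = 8, neg = 1, p = 0.039062, reject H0.


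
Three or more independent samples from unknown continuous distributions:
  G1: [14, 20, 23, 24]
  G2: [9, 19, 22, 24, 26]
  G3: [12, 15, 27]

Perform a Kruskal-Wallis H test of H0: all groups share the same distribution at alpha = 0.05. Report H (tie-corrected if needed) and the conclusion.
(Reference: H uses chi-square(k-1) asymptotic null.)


Step 1: Combine all N = 12 observations and assign midranks.
sorted (value, group, rank): (9,G2,1), (12,G3,2), (14,G1,3), (15,G3,4), (19,G2,5), (20,G1,6), (22,G2,7), (23,G1,8), (24,G1,9.5), (24,G2,9.5), (26,G2,11), (27,G3,12)
Step 2: Sum ranks within each group.
R_1 = 26.5 (n_1 = 4)
R_2 = 33.5 (n_2 = 5)
R_3 = 18 (n_3 = 3)
Step 3: H = 12/(N(N+1)) * sum(R_i^2/n_i) - 3(N+1)
     = 12/(12*13) * (26.5^2/4 + 33.5^2/5 + 18^2/3) - 3*13
     = 0.076923 * 508.012 - 39
     = 0.077885.
Step 4: Ties present; correction factor C = 1 - 6/(12^3 - 12) = 0.996503. Corrected H = 0.077885 / 0.996503 = 0.078158.
Step 5: Under H0, H ~ chi^2(2); p-value = 0.961675.
Step 6: alpha = 0.05. fail to reject H0.

H = 0.0782, df = 2, p = 0.961675, fail to reject H0.


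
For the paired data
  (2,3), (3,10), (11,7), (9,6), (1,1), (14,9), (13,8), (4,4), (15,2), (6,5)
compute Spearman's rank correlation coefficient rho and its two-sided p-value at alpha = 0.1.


Step 1: Rank x and y separately (midranks; no ties here).
rank(x): 2->2, 3->3, 11->7, 9->6, 1->1, 14->9, 13->8, 4->4, 15->10, 6->5
rank(y): 3->3, 10->10, 7->7, 6->6, 1->1, 9->9, 8->8, 4->4, 2->2, 5->5
Step 2: d_i = R_x(i) - R_y(i); compute d_i^2.
  (2-3)^2=1, (3-10)^2=49, (7-7)^2=0, (6-6)^2=0, (1-1)^2=0, (9-9)^2=0, (8-8)^2=0, (4-4)^2=0, (10-2)^2=64, (5-5)^2=0
sum(d^2) = 114.
Step 3: rho = 1 - 6*114 / (10*(10^2 - 1)) = 1 - 684/990 = 0.309091.
Step 4: Under H0, t = rho * sqrt((n-2)/(1-rho^2)) = 0.9193 ~ t(8).
Step 5: Two-sided p-value from the t-distribution with 8 df = 0.384841.
Step 6: alpha = 0.1. fail to reject H0.

rho = 0.3091, p = 0.384841, fail to reject H0 at alpha = 0.1.


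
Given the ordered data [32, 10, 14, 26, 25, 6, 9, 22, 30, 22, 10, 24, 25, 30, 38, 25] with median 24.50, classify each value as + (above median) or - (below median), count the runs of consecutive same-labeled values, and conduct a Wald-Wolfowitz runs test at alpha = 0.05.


Step 1: Compute median = 24.50; label A = above, B = below.
Labels in order: ABBAABBBABBBAAAA  (n_A = 8, n_B = 8)
Step 2: Count runs R = 7.
Step 3: Under H0 (random ordering), E[R] = 2*n_A*n_B/(n_A+n_B) + 1 = 2*8*8/16 + 1 = 9.0000.
        Var[R] = 2*n_A*n_B*(2*n_A*n_B - n_A - n_B) / ((n_A+n_B)^2 * (n_A+n_B-1)) = 14336/3840 = 3.7333.
        SD[R] = 1.9322.
Step 4: Continuity-corrected z = (R + 0.5 - E[R]) / SD[R] = (7 + 0.5 - 9.0000) / 1.9322 = -0.7763.
Step 5: Two-sided p-value via normal approximation = 2*(1 - Phi(|z|)) = 0.437558.
Step 6: alpha = 0.05. fail to reject H0.

R = 7, z = -0.7763, p = 0.437558, fail to reject H0.


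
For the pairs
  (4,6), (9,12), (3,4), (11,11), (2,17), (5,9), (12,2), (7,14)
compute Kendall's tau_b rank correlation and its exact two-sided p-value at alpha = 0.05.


Step 1: Enumerate the 28 unordered pairs (i,j) with i<j and classify each by sign(x_j-x_i) * sign(y_j-y_i).
  (1,2):dx=+5,dy=+6->C; (1,3):dx=-1,dy=-2->C; (1,4):dx=+7,dy=+5->C; (1,5):dx=-2,dy=+11->D
  (1,6):dx=+1,dy=+3->C; (1,7):dx=+8,dy=-4->D; (1,8):dx=+3,dy=+8->C; (2,3):dx=-6,dy=-8->C
  (2,4):dx=+2,dy=-1->D; (2,5):dx=-7,dy=+5->D; (2,6):dx=-4,dy=-3->C; (2,7):dx=+3,dy=-10->D
  (2,8):dx=-2,dy=+2->D; (3,4):dx=+8,dy=+7->C; (3,5):dx=-1,dy=+13->D; (3,6):dx=+2,dy=+5->C
  (3,7):dx=+9,dy=-2->D; (3,8):dx=+4,dy=+10->C; (4,5):dx=-9,dy=+6->D; (4,6):dx=-6,dy=-2->C
  (4,7):dx=+1,dy=-9->D; (4,8):dx=-4,dy=+3->D; (5,6):dx=+3,dy=-8->D; (5,7):dx=+10,dy=-15->D
  (5,8):dx=+5,dy=-3->D; (6,7):dx=+7,dy=-7->D; (6,8):dx=+2,dy=+5->C; (7,8):dx=-5,dy=+12->D
Step 2: C = 12, D = 16, total pairs = 28.
Step 3: tau = (C - D)/(n(n-1)/2) = (12 - 16)/28 = -0.142857.
Step 4: Exact two-sided p-value (enumerate n! = 40320 permutations of y under H0): p = 0.719544.
Step 5: alpha = 0.05. fail to reject H0.

tau_b = -0.1429 (C=12, D=16), p = 0.719544, fail to reject H0.


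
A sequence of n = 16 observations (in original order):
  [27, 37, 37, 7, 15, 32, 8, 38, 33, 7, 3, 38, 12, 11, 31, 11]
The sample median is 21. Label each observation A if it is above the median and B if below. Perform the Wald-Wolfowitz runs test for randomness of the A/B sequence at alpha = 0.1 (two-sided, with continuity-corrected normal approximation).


Step 1: Compute median = 21; label A = above, B = below.
Labels in order: AAABBABAABBABBAB  (n_A = 8, n_B = 8)
Step 2: Count runs R = 10.
Step 3: Under H0 (random ordering), E[R] = 2*n_A*n_B/(n_A+n_B) + 1 = 2*8*8/16 + 1 = 9.0000.
        Var[R] = 2*n_A*n_B*(2*n_A*n_B - n_A - n_B) / ((n_A+n_B)^2 * (n_A+n_B-1)) = 14336/3840 = 3.7333.
        SD[R] = 1.9322.
Step 4: Continuity-corrected z = (R - 0.5 - E[R]) / SD[R] = (10 - 0.5 - 9.0000) / 1.9322 = 0.2588.
Step 5: Two-sided p-value via normal approximation = 2*(1 - Phi(|z|)) = 0.795809.
Step 6: alpha = 0.1. fail to reject H0.

R = 10, z = 0.2588, p = 0.795809, fail to reject H0.


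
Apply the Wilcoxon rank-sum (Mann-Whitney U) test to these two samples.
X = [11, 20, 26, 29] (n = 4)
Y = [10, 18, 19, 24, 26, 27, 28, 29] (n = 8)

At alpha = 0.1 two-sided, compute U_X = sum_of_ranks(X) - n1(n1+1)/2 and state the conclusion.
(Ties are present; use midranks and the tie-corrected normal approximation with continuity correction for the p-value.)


Step 1: Combine and sort all 12 observations; assign midranks.
sorted (value, group): (10,Y), (11,X), (18,Y), (19,Y), (20,X), (24,Y), (26,X), (26,Y), (27,Y), (28,Y), (29,X), (29,Y)
ranks: 10->1, 11->2, 18->3, 19->4, 20->5, 24->6, 26->7.5, 26->7.5, 27->9, 28->10, 29->11.5, 29->11.5
Step 2: Rank sum for X: R1 = 2 + 5 + 7.5 + 11.5 = 26.
Step 3: U_X = R1 - n1(n1+1)/2 = 26 - 4*5/2 = 26 - 10 = 16.
       U_Y = n1*n2 - U_X = 32 - 16 = 16.
Step 4: Ties are present, so use the tie-corrected normal approximation (with continuity correction) for the p-value.
Step 5: p-value = 1.000000; compare to alpha = 0.1. fail to reject H0.

U_X = 16, p = 1.000000, fail to reject H0 at alpha = 0.1.


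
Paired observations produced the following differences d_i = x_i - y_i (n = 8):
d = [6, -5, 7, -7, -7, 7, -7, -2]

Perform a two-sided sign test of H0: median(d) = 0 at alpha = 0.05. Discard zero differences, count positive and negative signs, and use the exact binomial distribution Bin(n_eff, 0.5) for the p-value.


Step 1: Discard zero differences. Original n = 8; n_eff = number of nonzero differences = 8.
Nonzero differences (with sign): +6, -5, +7, -7, -7, +7, -7, -2
Step 2: Count signs: positive = 3, negative = 5.
Step 3: Under H0: P(positive) = 0.5, so the number of positives S ~ Bin(8, 0.5).
Step 4: Two-sided exact p-value = sum of Bin(8,0.5) probabilities at or below the observed probability = 0.726562.
Step 5: alpha = 0.05. fail to reject H0.

n_eff = 8, pos = 3, neg = 5, p = 0.726562, fail to reject H0.


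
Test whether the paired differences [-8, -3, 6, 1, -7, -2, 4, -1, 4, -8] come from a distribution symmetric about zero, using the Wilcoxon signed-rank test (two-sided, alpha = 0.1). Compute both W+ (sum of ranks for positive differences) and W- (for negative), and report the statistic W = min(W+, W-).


Step 1: Drop any zero differences (none here) and take |d_i|.
|d| = [8, 3, 6, 1, 7, 2, 4, 1, 4, 8]
Step 2: Midrank |d_i| (ties get averaged ranks).
ranks: |8|->9.5, |3|->4, |6|->7, |1|->1.5, |7|->8, |2|->3, |4|->5.5, |1|->1.5, |4|->5.5, |8|->9.5
Step 3: Attach original signs; sum ranks with positive sign and with negative sign.
W+ = 7 + 1.5 + 5.5 + 5.5 = 19.5
W- = 9.5 + 4 + 8 + 3 + 1.5 + 9.5 = 35.5
(Check: W+ + W- = 55 should equal n(n+1)/2 = 55.)
Step 4: Test statistic W = min(W+, W-) = 19.5.
Step 5: Ties in |d|, so use the tie-corrected normal approximation.
        E[W] = n(n+1)/4 = 10*11/4 = 27.5.
        Tie groups: |d|=1 (t=2), |d|=4 (t=2), |d|=8 (t=2); sum(t^3 - t) = 18.
        Var[W] = n(n+1)(2n+1)/24 - sum(t^3-t)/48 = 2310/24 - 18/48 = 95.875.
        z = (W - E[W]) / sqrt(Var[W]) = (19.5 - 27.5) / 9.7916 = -0.8170.
        Two-sided p = 2*Phi(z) = 0.413912.
Step 6: alpha = 0.1. fail to reject H0.

W+ = 19.5, W- = 35.5, W = min = 19.5, p = 0.413912, fail to reject H0.


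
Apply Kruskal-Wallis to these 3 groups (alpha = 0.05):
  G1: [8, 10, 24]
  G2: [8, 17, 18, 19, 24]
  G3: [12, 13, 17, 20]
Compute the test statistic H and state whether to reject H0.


Step 1: Combine all N = 12 observations and assign midranks.
sorted (value, group, rank): (8,G1,1.5), (8,G2,1.5), (10,G1,3), (12,G3,4), (13,G3,5), (17,G2,6.5), (17,G3,6.5), (18,G2,8), (19,G2,9), (20,G3,10), (24,G1,11.5), (24,G2,11.5)
Step 2: Sum ranks within each group.
R_1 = 16 (n_1 = 3)
R_2 = 36.5 (n_2 = 5)
R_3 = 25.5 (n_3 = 4)
Step 3: H = 12/(N(N+1)) * sum(R_i^2/n_i) - 3(N+1)
     = 12/(12*13) * (16^2/3 + 36.5^2/5 + 25.5^2/4) - 3*13
     = 0.076923 * 514.346 - 39
     = 0.565064.
Step 4: Ties present; correction factor C = 1 - 18/(12^3 - 12) = 0.989510. Corrected H = 0.565064 / 0.989510 = 0.571054.
Step 5: Under H0, H ~ chi^2(2); p-value = 0.751618.
Step 6: alpha = 0.05. fail to reject H0.

H = 0.5711, df = 2, p = 0.751618, fail to reject H0.


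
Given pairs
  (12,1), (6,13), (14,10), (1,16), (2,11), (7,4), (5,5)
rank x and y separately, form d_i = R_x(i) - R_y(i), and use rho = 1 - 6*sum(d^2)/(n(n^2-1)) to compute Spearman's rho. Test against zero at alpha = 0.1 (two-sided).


Step 1: Rank x and y separately (midranks; no ties here).
rank(x): 12->6, 6->4, 14->7, 1->1, 2->2, 7->5, 5->3
rank(y): 1->1, 13->6, 10->4, 16->7, 11->5, 4->2, 5->3
Step 2: d_i = R_x(i) - R_y(i); compute d_i^2.
  (6-1)^2=25, (4-6)^2=4, (7-4)^2=9, (1-7)^2=36, (2-5)^2=9, (5-2)^2=9, (3-3)^2=0
sum(d^2) = 92.
Step 3: rho = 1 - 6*92 / (7*(7^2 - 1)) = 1 - 552/336 = -0.642857.
Step 4: Under H0, t = rho * sqrt((n-2)/(1-rho^2)) = -1.8766 ~ t(5).
Step 5: Two-sided p-value from the t-distribution with 5 df = 0.119392.
Step 6: alpha = 0.1. fail to reject H0.

rho = -0.6429, p = 0.119392, fail to reject H0 at alpha = 0.1.


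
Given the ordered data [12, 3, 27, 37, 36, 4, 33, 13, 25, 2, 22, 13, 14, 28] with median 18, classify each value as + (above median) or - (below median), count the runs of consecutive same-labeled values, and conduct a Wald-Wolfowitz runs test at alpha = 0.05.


Step 1: Compute median = 18; label A = above, B = below.
Labels in order: BBAAABABABABBA  (n_A = 7, n_B = 7)
Step 2: Count runs R = 10.
Step 3: Under H0 (random ordering), E[R] = 2*n_A*n_B/(n_A+n_B) + 1 = 2*7*7/14 + 1 = 8.0000.
        Var[R] = 2*n_A*n_B*(2*n_A*n_B - n_A - n_B) / ((n_A+n_B)^2 * (n_A+n_B-1)) = 8232/2548 = 3.2308.
        SD[R] = 1.7974.
Step 4: Continuity-corrected z = (R - 0.5 - E[R]) / SD[R] = (10 - 0.5 - 8.0000) / 1.7974 = 0.8345.
Step 5: Two-sided p-value via normal approximation = 2*(1 - Phi(|z|)) = 0.403986.
Step 6: alpha = 0.05. fail to reject H0.

R = 10, z = 0.8345, p = 0.403986, fail to reject H0.


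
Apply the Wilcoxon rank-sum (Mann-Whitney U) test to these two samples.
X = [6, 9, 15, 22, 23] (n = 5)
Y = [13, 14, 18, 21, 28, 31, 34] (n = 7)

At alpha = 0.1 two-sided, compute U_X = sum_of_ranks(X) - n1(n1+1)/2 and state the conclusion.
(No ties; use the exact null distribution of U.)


Step 1: Combine and sort all 12 observations; assign midranks.
sorted (value, group): (6,X), (9,X), (13,Y), (14,Y), (15,X), (18,Y), (21,Y), (22,X), (23,X), (28,Y), (31,Y), (34,Y)
ranks: 6->1, 9->2, 13->3, 14->4, 15->5, 18->6, 21->7, 22->8, 23->9, 28->10, 31->11, 34->12
Step 2: Rank sum for X: R1 = 1 + 2 + 5 + 8 + 9 = 25.
Step 3: U_X = R1 - n1(n1+1)/2 = 25 - 5*6/2 = 25 - 15 = 10.
       U_Y = n1*n2 - U_X = 35 - 10 = 25.
Step 4: No ties, so the exact null distribution of U (based on enumerating the C(12,5) = 792 equally likely rank assignments) gives the two-sided p-value.
Step 5: p-value = 0.267677; compare to alpha = 0.1. fail to reject H0.

U_X = 10, p = 0.267677, fail to reject H0 at alpha = 0.1.


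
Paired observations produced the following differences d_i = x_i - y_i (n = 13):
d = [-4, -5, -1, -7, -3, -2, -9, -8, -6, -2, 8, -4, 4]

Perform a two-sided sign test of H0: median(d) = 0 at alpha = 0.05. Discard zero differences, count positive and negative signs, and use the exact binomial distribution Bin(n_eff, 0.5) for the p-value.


Step 1: Discard zero differences. Original n = 13; n_eff = number of nonzero differences = 13.
Nonzero differences (with sign): -4, -5, -1, -7, -3, -2, -9, -8, -6, -2, +8, -4, +4
Step 2: Count signs: positive = 2, negative = 11.
Step 3: Under H0: P(positive) = 0.5, so the number of positives S ~ Bin(13, 0.5).
Step 4: Two-sided exact p-value = sum of Bin(13,0.5) probabilities at or below the observed probability = 0.022461.
Step 5: alpha = 0.05. reject H0.

n_eff = 13, pos = 2, neg = 11, p = 0.022461, reject H0.


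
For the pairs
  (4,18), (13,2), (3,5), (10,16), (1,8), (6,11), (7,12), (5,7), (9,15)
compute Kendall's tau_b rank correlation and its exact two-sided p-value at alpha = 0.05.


Step 1: Enumerate the 36 unordered pairs (i,j) with i<j and classify each by sign(x_j-x_i) * sign(y_j-y_i).
  (1,2):dx=+9,dy=-16->D; (1,3):dx=-1,dy=-13->C; (1,4):dx=+6,dy=-2->D; (1,5):dx=-3,dy=-10->C
  (1,6):dx=+2,dy=-7->D; (1,7):dx=+3,dy=-6->D; (1,8):dx=+1,dy=-11->D; (1,9):dx=+5,dy=-3->D
  (2,3):dx=-10,dy=+3->D; (2,4):dx=-3,dy=+14->D; (2,5):dx=-12,dy=+6->D; (2,6):dx=-7,dy=+9->D
  (2,7):dx=-6,dy=+10->D; (2,8):dx=-8,dy=+5->D; (2,9):dx=-4,dy=+13->D; (3,4):dx=+7,dy=+11->C
  (3,5):dx=-2,dy=+3->D; (3,6):dx=+3,dy=+6->C; (3,7):dx=+4,dy=+7->C; (3,8):dx=+2,dy=+2->C
  (3,9):dx=+6,dy=+10->C; (4,5):dx=-9,dy=-8->C; (4,6):dx=-4,dy=-5->C; (4,7):dx=-3,dy=-4->C
  (4,8):dx=-5,dy=-9->C; (4,9):dx=-1,dy=-1->C; (5,6):dx=+5,dy=+3->C; (5,7):dx=+6,dy=+4->C
  (5,8):dx=+4,dy=-1->D; (5,9):dx=+8,dy=+7->C; (6,7):dx=+1,dy=+1->C; (6,8):dx=-1,dy=-4->C
  (6,9):dx=+3,dy=+4->C; (7,8):dx=-2,dy=-5->C; (7,9):dx=+2,dy=+3->C; (8,9):dx=+4,dy=+8->C
Step 2: C = 21, D = 15, total pairs = 36.
Step 3: tau = (C - D)/(n(n-1)/2) = (21 - 15)/36 = 0.166667.
Step 4: Exact two-sided p-value (enumerate n! = 362880 permutations of y under H0): p = 0.612202.
Step 5: alpha = 0.05. fail to reject H0.

tau_b = 0.1667 (C=21, D=15), p = 0.612202, fail to reject H0.


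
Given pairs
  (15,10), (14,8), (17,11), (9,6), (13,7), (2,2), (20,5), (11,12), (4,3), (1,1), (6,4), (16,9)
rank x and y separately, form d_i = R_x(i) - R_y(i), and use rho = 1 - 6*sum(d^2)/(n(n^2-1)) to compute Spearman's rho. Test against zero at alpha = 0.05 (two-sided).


Step 1: Rank x and y separately (midranks; no ties here).
rank(x): 15->9, 14->8, 17->11, 9->5, 13->7, 2->2, 20->12, 11->6, 4->3, 1->1, 6->4, 16->10
rank(y): 10->10, 8->8, 11->11, 6->6, 7->7, 2->2, 5->5, 12->12, 3->3, 1->1, 4->4, 9->9
Step 2: d_i = R_x(i) - R_y(i); compute d_i^2.
  (9-10)^2=1, (8-8)^2=0, (11-11)^2=0, (5-6)^2=1, (7-7)^2=0, (2-2)^2=0, (12-5)^2=49, (6-12)^2=36, (3-3)^2=0, (1-1)^2=0, (4-4)^2=0, (10-9)^2=1
sum(d^2) = 88.
Step 3: rho = 1 - 6*88 / (12*(12^2 - 1)) = 1 - 528/1716 = 0.692308.
Step 4: Under H0, t = rho * sqrt((n-2)/(1-rho^2)) = 3.0339 ~ t(10).
Step 5: Two-sided p-value from the t-distribution with 10 df = 0.012593.
Step 6: alpha = 0.05. reject H0.

rho = 0.6923, p = 0.012593, reject H0 at alpha = 0.05.


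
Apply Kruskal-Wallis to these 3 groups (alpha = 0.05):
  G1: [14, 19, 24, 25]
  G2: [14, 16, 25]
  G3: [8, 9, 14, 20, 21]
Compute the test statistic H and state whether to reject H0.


Step 1: Combine all N = 12 observations and assign midranks.
sorted (value, group, rank): (8,G3,1), (9,G3,2), (14,G1,4), (14,G2,4), (14,G3,4), (16,G2,6), (19,G1,7), (20,G3,8), (21,G3,9), (24,G1,10), (25,G1,11.5), (25,G2,11.5)
Step 2: Sum ranks within each group.
R_1 = 32.5 (n_1 = 4)
R_2 = 21.5 (n_2 = 3)
R_3 = 24 (n_3 = 5)
Step 3: H = 12/(N(N+1)) * sum(R_i^2/n_i) - 3(N+1)
     = 12/(12*13) * (32.5^2/4 + 21.5^2/3 + 24^2/5) - 3*13
     = 0.076923 * 533.346 - 39
     = 2.026603.
Step 4: Ties present; correction factor C = 1 - 30/(12^3 - 12) = 0.982517. Corrected H = 2.026603 / 0.982517 = 2.062663.
Step 5: Under H0, H ~ chi^2(2); p-value = 0.356532.
Step 6: alpha = 0.05. fail to reject H0.

H = 2.0627, df = 2, p = 0.356532, fail to reject H0.


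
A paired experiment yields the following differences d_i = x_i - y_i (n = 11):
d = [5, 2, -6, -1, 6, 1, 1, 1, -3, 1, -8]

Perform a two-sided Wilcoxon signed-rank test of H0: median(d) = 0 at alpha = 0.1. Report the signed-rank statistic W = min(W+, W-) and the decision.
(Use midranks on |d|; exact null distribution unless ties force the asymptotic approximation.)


Step 1: Drop any zero differences (none here) and take |d_i|.
|d| = [5, 2, 6, 1, 6, 1, 1, 1, 3, 1, 8]
Step 2: Midrank |d_i| (ties get averaged ranks).
ranks: |5|->8, |2|->6, |6|->9.5, |1|->3, |6|->9.5, |1|->3, |1|->3, |1|->3, |3|->7, |1|->3, |8|->11
Step 3: Attach original signs; sum ranks with positive sign and with negative sign.
W+ = 8 + 6 + 9.5 + 3 + 3 + 3 + 3 = 35.5
W- = 9.5 + 3 + 7 + 11 = 30.5
(Check: W+ + W- = 66 should equal n(n+1)/2 = 66.)
Step 4: Test statistic W = min(W+, W-) = 30.5.
Step 5: Ties in |d|, so use the tie-corrected normal approximation.
        E[W] = n(n+1)/4 = 11*12/4 = 33.
        Tie groups: |d|=1 (t=5), |d|=6 (t=2); sum(t^3 - t) = 126.
        Var[W] = n(n+1)(2n+1)/24 - sum(t^3-t)/48 = 3036/24 - 126/48 = 123.875.
        z = (W - E[W]) / sqrt(Var[W]) = (30.5 - 33) / 11.1299 = -0.2246.
        Two-sided p = 2*Phi(z) = 0.822275.
Step 6: alpha = 0.1. fail to reject H0.

W+ = 35.5, W- = 30.5, W = min = 30.5, p = 0.822275, fail to reject H0.


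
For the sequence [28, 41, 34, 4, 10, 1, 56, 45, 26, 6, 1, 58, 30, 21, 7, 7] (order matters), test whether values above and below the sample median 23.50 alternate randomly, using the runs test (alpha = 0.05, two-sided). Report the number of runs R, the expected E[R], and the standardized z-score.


Step 1: Compute median = 23.50; label A = above, B = below.
Labels in order: AAABBBAAABBAABBB  (n_A = 8, n_B = 8)
Step 2: Count runs R = 6.
Step 3: Under H0 (random ordering), E[R] = 2*n_A*n_B/(n_A+n_B) + 1 = 2*8*8/16 + 1 = 9.0000.
        Var[R] = 2*n_A*n_B*(2*n_A*n_B - n_A - n_B) / ((n_A+n_B)^2 * (n_A+n_B-1)) = 14336/3840 = 3.7333.
        SD[R] = 1.9322.
Step 4: Continuity-corrected z = (R + 0.5 - E[R]) / SD[R] = (6 + 0.5 - 9.0000) / 1.9322 = -1.2939.
Step 5: Two-sided p-value via normal approximation = 2*(1 - Phi(|z|)) = 0.195709.
Step 6: alpha = 0.05. fail to reject H0.

R = 6, z = -1.2939, p = 0.195709, fail to reject H0.


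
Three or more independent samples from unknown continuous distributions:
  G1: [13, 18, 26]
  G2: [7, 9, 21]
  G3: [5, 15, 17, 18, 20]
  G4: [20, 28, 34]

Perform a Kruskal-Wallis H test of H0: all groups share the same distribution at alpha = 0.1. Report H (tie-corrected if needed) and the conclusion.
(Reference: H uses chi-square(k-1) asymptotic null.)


Step 1: Combine all N = 14 observations and assign midranks.
sorted (value, group, rank): (5,G3,1), (7,G2,2), (9,G2,3), (13,G1,4), (15,G3,5), (17,G3,6), (18,G1,7.5), (18,G3,7.5), (20,G3,9.5), (20,G4,9.5), (21,G2,11), (26,G1,12), (28,G4,13), (34,G4,14)
Step 2: Sum ranks within each group.
R_1 = 23.5 (n_1 = 3)
R_2 = 16 (n_2 = 3)
R_3 = 29 (n_3 = 5)
R_4 = 36.5 (n_4 = 3)
Step 3: H = 12/(N(N+1)) * sum(R_i^2/n_i) - 3(N+1)
     = 12/(14*15) * (23.5^2/3 + 16^2/3 + 29^2/5 + 36.5^2/3) - 3*15
     = 0.057143 * 881.7 - 45
     = 5.382857.
Step 4: Ties present; correction factor C = 1 - 12/(14^3 - 14) = 0.995604. Corrected H = 5.382857 / 0.995604 = 5.406623.
Step 5: Under H0, H ~ chi^2(3); p-value = 0.144332.
Step 6: alpha = 0.1. fail to reject H0.

H = 5.4066, df = 3, p = 0.144332, fail to reject H0.


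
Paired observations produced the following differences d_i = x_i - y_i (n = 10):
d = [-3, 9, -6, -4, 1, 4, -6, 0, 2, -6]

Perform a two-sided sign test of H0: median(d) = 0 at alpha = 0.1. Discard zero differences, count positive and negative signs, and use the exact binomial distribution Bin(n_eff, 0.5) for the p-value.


Step 1: Discard zero differences. Original n = 10; n_eff = number of nonzero differences = 9.
Nonzero differences (with sign): -3, +9, -6, -4, +1, +4, -6, +2, -6
Step 2: Count signs: positive = 4, negative = 5.
Step 3: Under H0: P(positive) = 0.5, so the number of positives S ~ Bin(9, 0.5).
Step 4: Two-sided exact p-value = sum of Bin(9,0.5) probabilities at or below the observed probability = 1.000000.
Step 5: alpha = 0.1. fail to reject H0.

n_eff = 9, pos = 4, neg = 5, p = 1.000000, fail to reject H0.


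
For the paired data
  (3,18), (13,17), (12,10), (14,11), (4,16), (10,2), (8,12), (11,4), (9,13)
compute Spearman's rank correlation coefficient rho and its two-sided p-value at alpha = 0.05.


Step 1: Rank x and y separately (midranks; no ties here).
rank(x): 3->1, 13->8, 12->7, 14->9, 4->2, 10->5, 8->3, 11->6, 9->4
rank(y): 18->9, 17->8, 10->3, 11->4, 16->7, 2->1, 12->5, 4->2, 13->6
Step 2: d_i = R_x(i) - R_y(i); compute d_i^2.
  (1-9)^2=64, (8-8)^2=0, (7-3)^2=16, (9-4)^2=25, (2-7)^2=25, (5-1)^2=16, (3-5)^2=4, (6-2)^2=16, (4-6)^2=4
sum(d^2) = 170.
Step 3: rho = 1 - 6*170 / (9*(9^2 - 1)) = 1 - 1020/720 = -0.416667.
Step 4: Under H0, t = rho * sqrt((n-2)/(1-rho^2)) = -1.2127 ~ t(7).
Step 5: Two-sided p-value from the t-distribution with 7 df = 0.264586.
Step 6: alpha = 0.05. fail to reject H0.

rho = -0.4167, p = 0.264586, fail to reject H0 at alpha = 0.05.


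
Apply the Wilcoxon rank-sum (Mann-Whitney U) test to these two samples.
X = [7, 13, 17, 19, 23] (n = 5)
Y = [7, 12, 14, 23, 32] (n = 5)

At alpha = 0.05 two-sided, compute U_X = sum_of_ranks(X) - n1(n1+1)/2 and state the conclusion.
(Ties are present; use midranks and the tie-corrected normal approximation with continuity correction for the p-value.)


Step 1: Combine and sort all 10 observations; assign midranks.
sorted (value, group): (7,X), (7,Y), (12,Y), (13,X), (14,Y), (17,X), (19,X), (23,X), (23,Y), (32,Y)
ranks: 7->1.5, 7->1.5, 12->3, 13->4, 14->5, 17->6, 19->7, 23->8.5, 23->8.5, 32->10
Step 2: Rank sum for X: R1 = 1.5 + 4 + 6 + 7 + 8.5 = 27.
Step 3: U_X = R1 - n1(n1+1)/2 = 27 - 5*6/2 = 27 - 15 = 12.
       U_Y = n1*n2 - U_X = 25 - 12 = 13.
Step 4: Ties are present, so use the tie-corrected normal approximation (with continuity correction) for the p-value.
Step 5: p-value = 1.000000; compare to alpha = 0.05. fail to reject H0.

U_X = 12, p = 1.000000, fail to reject H0 at alpha = 0.05.


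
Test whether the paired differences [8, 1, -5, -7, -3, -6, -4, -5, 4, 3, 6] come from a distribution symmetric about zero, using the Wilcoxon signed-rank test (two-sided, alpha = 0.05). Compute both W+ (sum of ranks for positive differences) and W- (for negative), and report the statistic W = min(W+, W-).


Step 1: Drop any zero differences (none here) and take |d_i|.
|d| = [8, 1, 5, 7, 3, 6, 4, 5, 4, 3, 6]
Step 2: Midrank |d_i| (ties get averaged ranks).
ranks: |8|->11, |1|->1, |5|->6.5, |7|->10, |3|->2.5, |6|->8.5, |4|->4.5, |5|->6.5, |4|->4.5, |3|->2.5, |6|->8.5
Step 3: Attach original signs; sum ranks with positive sign and with negative sign.
W+ = 11 + 1 + 4.5 + 2.5 + 8.5 = 27.5
W- = 6.5 + 10 + 2.5 + 8.5 + 4.5 + 6.5 = 38.5
(Check: W+ + W- = 66 should equal n(n+1)/2 = 66.)
Step 4: Test statistic W = min(W+, W-) = 27.5.
Step 5: Ties in |d|, so use the tie-corrected normal approximation.
        E[W] = n(n+1)/4 = 11*12/4 = 33.
        Tie groups: |d|=3 (t=2), |d|=4 (t=2), |d|=5 (t=2), |d|=6 (t=2); sum(t^3 - t) = 24.
        Var[W] = n(n+1)(2n+1)/24 - sum(t^3-t)/48 = 3036/24 - 24/48 = 126.
        z = (W - E[W]) / sqrt(Var[W]) = (27.5 - 33) / 11.2250 = -0.4900.
        Two-sided p = 2*Phi(z) = 0.624149.
Step 6: alpha = 0.05. fail to reject H0.

W+ = 27.5, W- = 38.5, W = min = 27.5, p = 0.624149, fail to reject H0.


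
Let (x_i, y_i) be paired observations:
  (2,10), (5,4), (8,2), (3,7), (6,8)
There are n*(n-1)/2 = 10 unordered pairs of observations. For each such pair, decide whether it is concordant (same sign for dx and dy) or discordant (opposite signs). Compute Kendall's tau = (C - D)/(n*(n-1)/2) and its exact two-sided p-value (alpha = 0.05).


Step 1: Enumerate the 10 unordered pairs (i,j) with i<j and classify each by sign(x_j-x_i) * sign(y_j-y_i).
  (1,2):dx=+3,dy=-6->D; (1,3):dx=+6,dy=-8->D; (1,4):dx=+1,dy=-3->D; (1,5):dx=+4,dy=-2->D
  (2,3):dx=+3,dy=-2->D; (2,4):dx=-2,dy=+3->D; (2,5):dx=+1,dy=+4->C; (3,4):dx=-5,dy=+5->D
  (3,5):dx=-2,dy=+6->D; (4,5):dx=+3,dy=+1->C
Step 2: C = 2, D = 8, total pairs = 10.
Step 3: tau = (C - D)/(n(n-1)/2) = (2 - 8)/10 = -0.600000.
Step 4: Exact two-sided p-value (enumerate n! = 120 permutations of y under H0): p = 0.233333.
Step 5: alpha = 0.05. fail to reject H0.

tau_b = -0.6000 (C=2, D=8), p = 0.233333, fail to reject H0.


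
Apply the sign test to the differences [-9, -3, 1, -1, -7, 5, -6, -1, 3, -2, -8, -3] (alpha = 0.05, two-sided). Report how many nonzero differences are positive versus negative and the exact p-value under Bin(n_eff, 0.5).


Step 1: Discard zero differences. Original n = 12; n_eff = number of nonzero differences = 12.
Nonzero differences (with sign): -9, -3, +1, -1, -7, +5, -6, -1, +3, -2, -8, -3
Step 2: Count signs: positive = 3, negative = 9.
Step 3: Under H0: P(positive) = 0.5, so the number of positives S ~ Bin(12, 0.5).
Step 4: Two-sided exact p-value = sum of Bin(12,0.5) probabilities at or below the observed probability = 0.145996.
Step 5: alpha = 0.05. fail to reject H0.

n_eff = 12, pos = 3, neg = 9, p = 0.145996, fail to reject H0.


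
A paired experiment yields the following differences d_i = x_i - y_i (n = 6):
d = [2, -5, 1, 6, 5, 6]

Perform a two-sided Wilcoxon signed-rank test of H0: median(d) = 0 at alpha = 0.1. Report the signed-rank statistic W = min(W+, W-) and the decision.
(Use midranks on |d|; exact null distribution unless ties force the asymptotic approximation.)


Step 1: Drop any zero differences (none here) and take |d_i|.
|d| = [2, 5, 1, 6, 5, 6]
Step 2: Midrank |d_i| (ties get averaged ranks).
ranks: |2|->2, |5|->3.5, |1|->1, |6|->5.5, |5|->3.5, |6|->5.5
Step 3: Attach original signs; sum ranks with positive sign and with negative sign.
W+ = 2 + 1 + 5.5 + 3.5 + 5.5 = 17.5
W- = 3.5 = 3.5
(Check: W+ + W- = 21 should equal n(n+1)/2 = 21.)
Step 4: Test statistic W = min(W+, W-) = 3.5.
Step 5: Ties in |d|, so use the tie-corrected normal approximation.
        E[W] = n(n+1)/4 = 6*7/4 = 10.5.
        Tie groups: |d|=5 (t=2), |d|=6 (t=2); sum(t^3 - t) = 12.
        Var[W] = n(n+1)(2n+1)/24 - sum(t^3-t)/48 = 546/24 - 12/48 = 22.5.
        z = (W - E[W]) / sqrt(Var[W]) = (3.5 - 10.5) / 4.7434 = -1.4757.
        Two-sided p = 2*Phi(z) = 0.140017.
Step 6: alpha = 0.1. fail to reject H0.

W+ = 17.5, W- = 3.5, W = min = 3.5, p = 0.140017, fail to reject H0.


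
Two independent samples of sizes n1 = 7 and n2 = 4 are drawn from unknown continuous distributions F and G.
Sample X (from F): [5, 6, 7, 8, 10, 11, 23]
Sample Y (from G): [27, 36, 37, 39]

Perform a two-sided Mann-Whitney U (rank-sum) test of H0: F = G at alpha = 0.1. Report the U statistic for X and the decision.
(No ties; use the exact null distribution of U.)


Step 1: Combine and sort all 11 observations; assign midranks.
sorted (value, group): (5,X), (6,X), (7,X), (8,X), (10,X), (11,X), (23,X), (27,Y), (36,Y), (37,Y), (39,Y)
ranks: 5->1, 6->2, 7->3, 8->4, 10->5, 11->6, 23->7, 27->8, 36->9, 37->10, 39->11
Step 2: Rank sum for X: R1 = 1 + 2 + 3 + 4 + 5 + 6 + 7 = 28.
Step 3: U_X = R1 - n1(n1+1)/2 = 28 - 7*8/2 = 28 - 28 = 0.
       U_Y = n1*n2 - U_X = 28 - 0 = 28.
Step 4: No ties, so the exact null distribution of U (based on enumerating the C(11,7) = 330 equally likely rank assignments) gives the two-sided p-value.
Step 5: p-value = 0.006061; compare to alpha = 0.1. reject H0.

U_X = 0, p = 0.006061, reject H0 at alpha = 0.1.


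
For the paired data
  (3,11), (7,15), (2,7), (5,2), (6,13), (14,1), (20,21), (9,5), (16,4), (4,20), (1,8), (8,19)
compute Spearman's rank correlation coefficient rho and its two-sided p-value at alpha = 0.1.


Step 1: Rank x and y separately (midranks; no ties here).
rank(x): 3->3, 7->7, 2->2, 5->5, 6->6, 14->10, 20->12, 9->9, 16->11, 4->4, 1->1, 8->8
rank(y): 11->7, 15->9, 7->5, 2->2, 13->8, 1->1, 21->12, 5->4, 4->3, 20->11, 8->6, 19->10
Step 2: d_i = R_x(i) - R_y(i); compute d_i^2.
  (3-7)^2=16, (7-9)^2=4, (2-5)^2=9, (5-2)^2=9, (6-8)^2=4, (10-1)^2=81, (12-12)^2=0, (9-4)^2=25, (11-3)^2=64, (4-11)^2=49, (1-6)^2=25, (8-10)^2=4
sum(d^2) = 290.
Step 3: rho = 1 - 6*290 / (12*(12^2 - 1)) = 1 - 1740/1716 = -0.013986.
Step 4: Under H0, t = rho * sqrt((n-2)/(1-rho^2)) = -0.0442 ~ t(10).
Step 5: Two-sided p-value from the t-distribution with 10 df = 0.965590.
Step 6: alpha = 0.1. fail to reject H0.

rho = -0.0140, p = 0.965590, fail to reject H0 at alpha = 0.1.


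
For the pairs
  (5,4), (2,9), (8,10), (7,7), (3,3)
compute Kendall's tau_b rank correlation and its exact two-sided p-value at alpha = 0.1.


Step 1: Enumerate the 10 unordered pairs (i,j) with i<j and classify each by sign(x_j-x_i) * sign(y_j-y_i).
  (1,2):dx=-3,dy=+5->D; (1,3):dx=+3,dy=+6->C; (1,4):dx=+2,dy=+3->C; (1,5):dx=-2,dy=-1->C
  (2,3):dx=+6,dy=+1->C; (2,4):dx=+5,dy=-2->D; (2,5):dx=+1,dy=-6->D; (3,4):dx=-1,dy=-3->C
  (3,5):dx=-5,dy=-7->C; (4,5):dx=-4,dy=-4->C
Step 2: C = 7, D = 3, total pairs = 10.
Step 3: tau = (C - D)/(n(n-1)/2) = (7 - 3)/10 = 0.400000.
Step 4: Exact two-sided p-value (enumerate n! = 120 permutations of y under H0): p = 0.483333.
Step 5: alpha = 0.1. fail to reject H0.

tau_b = 0.4000 (C=7, D=3), p = 0.483333, fail to reject H0.


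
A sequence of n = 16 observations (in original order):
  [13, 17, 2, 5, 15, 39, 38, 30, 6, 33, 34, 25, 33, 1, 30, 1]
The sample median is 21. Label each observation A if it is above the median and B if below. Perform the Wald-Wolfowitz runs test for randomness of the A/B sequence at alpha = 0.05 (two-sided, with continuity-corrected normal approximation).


Step 1: Compute median = 21; label A = above, B = below.
Labels in order: BBBBBAAABAAAABAB  (n_A = 8, n_B = 8)
Step 2: Count runs R = 7.
Step 3: Under H0 (random ordering), E[R] = 2*n_A*n_B/(n_A+n_B) + 1 = 2*8*8/16 + 1 = 9.0000.
        Var[R] = 2*n_A*n_B*(2*n_A*n_B - n_A - n_B) / ((n_A+n_B)^2 * (n_A+n_B-1)) = 14336/3840 = 3.7333.
        SD[R] = 1.9322.
Step 4: Continuity-corrected z = (R + 0.5 - E[R]) / SD[R] = (7 + 0.5 - 9.0000) / 1.9322 = -0.7763.
Step 5: Two-sided p-value via normal approximation = 2*(1 - Phi(|z|)) = 0.437558.
Step 6: alpha = 0.05. fail to reject H0.

R = 7, z = -0.7763, p = 0.437558, fail to reject H0.


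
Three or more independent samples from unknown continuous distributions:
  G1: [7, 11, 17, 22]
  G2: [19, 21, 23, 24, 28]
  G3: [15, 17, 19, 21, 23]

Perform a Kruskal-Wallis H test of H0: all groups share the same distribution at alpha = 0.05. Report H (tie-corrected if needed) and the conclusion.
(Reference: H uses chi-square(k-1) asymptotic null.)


Step 1: Combine all N = 14 observations and assign midranks.
sorted (value, group, rank): (7,G1,1), (11,G1,2), (15,G3,3), (17,G1,4.5), (17,G3,4.5), (19,G2,6.5), (19,G3,6.5), (21,G2,8.5), (21,G3,8.5), (22,G1,10), (23,G2,11.5), (23,G3,11.5), (24,G2,13), (28,G2,14)
Step 2: Sum ranks within each group.
R_1 = 17.5 (n_1 = 4)
R_2 = 53.5 (n_2 = 5)
R_3 = 34 (n_3 = 5)
Step 3: H = 12/(N(N+1)) * sum(R_i^2/n_i) - 3(N+1)
     = 12/(14*15) * (17.5^2/4 + 53.5^2/5 + 34^2/5) - 3*15
     = 0.057143 * 880.213 - 45
     = 5.297857.
Step 4: Ties present; correction factor C = 1 - 24/(14^3 - 14) = 0.991209. Corrected H = 5.297857 / 0.991209 = 5.344845.
Step 5: Under H0, H ~ chi^2(2); p-value = 0.069085.
Step 6: alpha = 0.05. fail to reject H0.

H = 5.3448, df = 2, p = 0.069085, fail to reject H0.


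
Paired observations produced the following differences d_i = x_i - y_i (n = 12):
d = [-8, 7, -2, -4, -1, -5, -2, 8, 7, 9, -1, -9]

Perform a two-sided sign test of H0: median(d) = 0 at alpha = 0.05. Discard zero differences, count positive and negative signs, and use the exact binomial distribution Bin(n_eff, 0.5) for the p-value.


Step 1: Discard zero differences. Original n = 12; n_eff = number of nonzero differences = 12.
Nonzero differences (with sign): -8, +7, -2, -4, -1, -5, -2, +8, +7, +9, -1, -9
Step 2: Count signs: positive = 4, negative = 8.
Step 3: Under H0: P(positive) = 0.5, so the number of positives S ~ Bin(12, 0.5).
Step 4: Two-sided exact p-value = sum of Bin(12,0.5) probabilities at or below the observed probability = 0.387695.
Step 5: alpha = 0.05. fail to reject H0.

n_eff = 12, pos = 4, neg = 8, p = 0.387695, fail to reject H0.


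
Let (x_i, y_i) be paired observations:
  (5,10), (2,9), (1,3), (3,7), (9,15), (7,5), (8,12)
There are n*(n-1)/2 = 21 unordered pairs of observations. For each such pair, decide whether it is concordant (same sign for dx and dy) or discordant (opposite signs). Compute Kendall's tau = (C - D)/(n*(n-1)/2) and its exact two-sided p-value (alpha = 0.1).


Step 1: Enumerate the 21 unordered pairs (i,j) with i<j and classify each by sign(x_j-x_i) * sign(y_j-y_i).
  (1,2):dx=-3,dy=-1->C; (1,3):dx=-4,dy=-7->C; (1,4):dx=-2,dy=-3->C; (1,5):dx=+4,dy=+5->C
  (1,6):dx=+2,dy=-5->D; (1,7):dx=+3,dy=+2->C; (2,3):dx=-1,dy=-6->C; (2,4):dx=+1,dy=-2->D
  (2,5):dx=+7,dy=+6->C; (2,6):dx=+5,dy=-4->D; (2,7):dx=+6,dy=+3->C; (3,4):dx=+2,dy=+4->C
  (3,5):dx=+8,dy=+12->C; (3,6):dx=+6,dy=+2->C; (3,7):dx=+7,dy=+9->C; (4,5):dx=+6,dy=+8->C
  (4,6):dx=+4,dy=-2->D; (4,7):dx=+5,dy=+5->C; (5,6):dx=-2,dy=-10->C; (5,7):dx=-1,dy=-3->C
  (6,7):dx=+1,dy=+7->C
Step 2: C = 17, D = 4, total pairs = 21.
Step 3: tau = (C - D)/(n(n-1)/2) = (17 - 4)/21 = 0.619048.
Step 4: Exact two-sided p-value (enumerate n! = 5040 permutations of y under H0): p = 0.069048.
Step 5: alpha = 0.1. reject H0.

tau_b = 0.6190 (C=17, D=4), p = 0.069048, reject H0.


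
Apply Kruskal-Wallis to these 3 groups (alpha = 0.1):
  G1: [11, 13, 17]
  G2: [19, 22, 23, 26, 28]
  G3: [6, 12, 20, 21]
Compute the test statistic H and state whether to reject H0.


Step 1: Combine all N = 12 observations and assign midranks.
sorted (value, group, rank): (6,G3,1), (11,G1,2), (12,G3,3), (13,G1,4), (17,G1,5), (19,G2,6), (20,G3,7), (21,G3,8), (22,G2,9), (23,G2,10), (26,G2,11), (28,G2,12)
Step 2: Sum ranks within each group.
R_1 = 11 (n_1 = 3)
R_2 = 48 (n_2 = 5)
R_3 = 19 (n_3 = 4)
Step 3: H = 12/(N(N+1)) * sum(R_i^2/n_i) - 3(N+1)
     = 12/(12*13) * (11^2/3 + 48^2/5 + 19^2/4) - 3*13
     = 0.076923 * 591.383 - 39
     = 6.491026.
Step 4: No ties, so H is used without correction.
Step 5: Under H0, H ~ chi^2(2); p-value = 0.038949.
Step 6: alpha = 0.1. reject H0.

H = 6.4910, df = 2, p = 0.038949, reject H0.


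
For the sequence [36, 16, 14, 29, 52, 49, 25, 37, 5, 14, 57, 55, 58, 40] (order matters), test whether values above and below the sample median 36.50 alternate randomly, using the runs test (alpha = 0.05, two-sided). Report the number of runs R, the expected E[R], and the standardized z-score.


Step 1: Compute median = 36.50; label A = above, B = below.
Labels in order: BBBBAABABBAAAA  (n_A = 7, n_B = 7)
Step 2: Count runs R = 6.
Step 3: Under H0 (random ordering), E[R] = 2*n_A*n_B/(n_A+n_B) + 1 = 2*7*7/14 + 1 = 8.0000.
        Var[R] = 2*n_A*n_B*(2*n_A*n_B - n_A - n_B) / ((n_A+n_B)^2 * (n_A+n_B-1)) = 8232/2548 = 3.2308.
        SD[R] = 1.7974.
Step 4: Continuity-corrected z = (R + 0.5 - E[R]) / SD[R] = (6 + 0.5 - 8.0000) / 1.7974 = -0.8345.
Step 5: Two-sided p-value via normal approximation = 2*(1 - Phi(|z|)) = 0.403986.
Step 6: alpha = 0.05. fail to reject H0.

R = 6, z = -0.8345, p = 0.403986, fail to reject H0.


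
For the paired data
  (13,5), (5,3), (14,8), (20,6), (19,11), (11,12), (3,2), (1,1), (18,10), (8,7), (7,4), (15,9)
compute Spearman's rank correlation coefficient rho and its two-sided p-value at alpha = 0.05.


Step 1: Rank x and y separately (midranks; no ties here).
rank(x): 13->7, 5->3, 14->8, 20->12, 19->11, 11->6, 3->2, 1->1, 18->10, 8->5, 7->4, 15->9
rank(y): 5->5, 3->3, 8->8, 6->6, 11->11, 12->12, 2->2, 1->1, 10->10, 7->7, 4->4, 9->9
Step 2: d_i = R_x(i) - R_y(i); compute d_i^2.
  (7-5)^2=4, (3-3)^2=0, (8-8)^2=0, (12-6)^2=36, (11-11)^2=0, (6-12)^2=36, (2-2)^2=0, (1-1)^2=0, (10-10)^2=0, (5-7)^2=4, (4-4)^2=0, (9-9)^2=0
sum(d^2) = 80.
Step 3: rho = 1 - 6*80 / (12*(12^2 - 1)) = 1 - 480/1716 = 0.720280.
Step 4: Under H0, t = rho * sqrt((n-2)/(1-rho^2)) = 3.2835 ~ t(10).
Step 5: Two-sided p-value from the t-distribution with 10 df = 0.008240.
Step 6: alpha = 0.05. reject H0.

rho = 0.7203, p = 0.008240, reject H0 at alpha = 0.05.
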